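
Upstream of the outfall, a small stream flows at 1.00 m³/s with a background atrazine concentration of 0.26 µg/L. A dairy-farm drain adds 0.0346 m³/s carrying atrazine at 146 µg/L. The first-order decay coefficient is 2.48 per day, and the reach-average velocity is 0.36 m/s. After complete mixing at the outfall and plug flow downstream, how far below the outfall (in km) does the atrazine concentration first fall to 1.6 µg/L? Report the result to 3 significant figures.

Mixed concentration C = ΣQC/ΣQ = (1.000·0.2600 + 0.03460·146.0) / 1.035 = 5.312/1.035 = 5.134 µg/L.
Set 5.134·exp(−k·t) = 1.6 → t = ln(5.134/1.6)/k = 40620 s = 11.28 h.
Distance = v·t = 0.36·40620 = 14620 m = 14.62 km.

14.6 km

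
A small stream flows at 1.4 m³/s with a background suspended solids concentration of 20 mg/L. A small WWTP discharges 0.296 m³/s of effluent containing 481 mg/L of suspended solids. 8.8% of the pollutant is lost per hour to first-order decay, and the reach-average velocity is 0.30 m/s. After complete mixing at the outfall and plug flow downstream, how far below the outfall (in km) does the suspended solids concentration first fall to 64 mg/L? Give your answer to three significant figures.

5.29 km

Mixed concentration C = ΣQC/ΣQ = (1.400·20.00 + 0.2960·481.0) / 1.696 = 170.4/1.696 = 100.5 mg/L.
8.8%/h lost → k = −ln(1 − 0.088) = 0.09212 h⁻¹.
Set 100.5·exp(−k·t) = 64 → t = ln(100.5/64)/k = 17620 s = 4.894 h.
Distance = v·t = 0.30·17620 = 5286 m = 5.286 km.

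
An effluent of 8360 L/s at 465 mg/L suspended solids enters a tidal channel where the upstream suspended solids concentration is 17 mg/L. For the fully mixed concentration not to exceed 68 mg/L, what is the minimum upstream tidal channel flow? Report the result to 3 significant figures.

Set C_mix = 68: (Q·17.00 + 8360·465.0) / (Q + 8360) = 68
→ Q = 8360·(465.0 − 68)/(68 − 17.00) = 65080 L/s.

65100 L/s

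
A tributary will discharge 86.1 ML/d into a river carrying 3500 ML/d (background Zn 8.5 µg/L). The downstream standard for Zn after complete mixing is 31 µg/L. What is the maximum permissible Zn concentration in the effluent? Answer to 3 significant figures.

946 µg/L

At the limit, (Qr·Cr + Qe·Cₑ)/(Qr + Qe) = 31:
Cₑ = (3586·31 − 3500·8.500) / 86.10 = 945.6 µg/L.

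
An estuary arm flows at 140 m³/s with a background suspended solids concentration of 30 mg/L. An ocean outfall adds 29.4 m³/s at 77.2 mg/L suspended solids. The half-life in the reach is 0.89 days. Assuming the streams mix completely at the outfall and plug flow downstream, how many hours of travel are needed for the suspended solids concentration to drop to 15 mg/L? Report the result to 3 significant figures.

28.8 h

Conservation of mass: C = (140.0·30.00 + 29.40·77.20) / 169.4 = 6470/169.4 = 38.19 mg/L.
Half-life 0.89 d → k = ln 2 / 0.89 = 0.7788 d⁻¹.
38.19·exp(−k·t) = 15 → t = ln(38.19/15)/k = 103700 s = 28.80 h.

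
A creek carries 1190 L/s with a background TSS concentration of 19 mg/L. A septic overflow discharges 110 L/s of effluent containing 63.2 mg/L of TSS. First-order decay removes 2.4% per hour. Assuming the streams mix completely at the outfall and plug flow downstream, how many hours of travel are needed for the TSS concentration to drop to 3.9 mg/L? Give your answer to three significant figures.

Mixed concentration C = ΣQC/ΣQ = (1190·19.00 + 110.0·63.20) / 1300 = 29560/1300 = 22.74 mg/L.
2.4%/h lost → k = −ln(1 − 0.024) = 0.02429 h⁻¹.
22.74·exp(−k·t) = 3.9 → t = ln(22.74/3.9)/k = 261300 s = 72.58 h.

72.6 h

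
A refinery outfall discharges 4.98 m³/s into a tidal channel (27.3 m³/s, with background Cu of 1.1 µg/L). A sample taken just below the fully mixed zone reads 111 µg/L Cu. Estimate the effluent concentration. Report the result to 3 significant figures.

713 µg/L

Mass balance: 27.30·1.100 + 4.980·Cₑ = 32.28·111.0
→ Cₑ = (32.28·111.0 − 27.30·1.100) / 4.980 = 713.5 µg/L.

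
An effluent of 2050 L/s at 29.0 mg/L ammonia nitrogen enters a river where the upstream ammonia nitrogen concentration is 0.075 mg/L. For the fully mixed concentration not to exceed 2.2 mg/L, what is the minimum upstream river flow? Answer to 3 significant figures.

Set C_mix = 2.2: (Q·0.07500 + 2050·29.00) / (Q + 2050) = 2.2
→ Q = 2050·(29.00 − 2.2)/(2.2 − 0.07500) = 25850 L/s.

25900 L/s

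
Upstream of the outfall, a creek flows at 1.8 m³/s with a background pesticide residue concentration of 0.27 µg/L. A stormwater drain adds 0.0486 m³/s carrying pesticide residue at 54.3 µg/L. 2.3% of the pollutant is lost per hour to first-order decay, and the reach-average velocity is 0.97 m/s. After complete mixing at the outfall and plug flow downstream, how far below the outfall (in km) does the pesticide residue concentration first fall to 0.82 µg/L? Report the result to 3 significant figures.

109 km

Mixed concentration C = ΣQC/ΣQ = (1.800·0.2700 + 0.04860·54.30) / 1.849 = 3.125/1.849 = 1.690 µg/L.
2.3%/h lost → k = −ln(1 − 0.023) = 0.02327 h⁻¹.
Set 1.690·exp(−k·t) = 0.82 → t = ln(1.690/0.82)/k = 111900 s = 31.09 h.
Distance = v·t = 0.97·111900 = 108600 m = 108.6 km.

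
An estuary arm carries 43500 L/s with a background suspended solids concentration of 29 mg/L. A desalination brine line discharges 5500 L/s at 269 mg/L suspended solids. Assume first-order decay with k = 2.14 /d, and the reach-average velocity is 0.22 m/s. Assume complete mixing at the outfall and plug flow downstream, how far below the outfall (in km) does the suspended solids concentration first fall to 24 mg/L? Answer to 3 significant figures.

7.52 km

After mixing, C = (43500·29.00 + 5500·269.0) / 49000 = 2741000/49000 = 55.94 mg/L.
Set 55.94·exp(−k·t) = 24 → t = ln(55.94/24)/k = 34160 s = 9.490 h.
Distance = v·t = 0.22·34160 = 7516 m = 7.516 km.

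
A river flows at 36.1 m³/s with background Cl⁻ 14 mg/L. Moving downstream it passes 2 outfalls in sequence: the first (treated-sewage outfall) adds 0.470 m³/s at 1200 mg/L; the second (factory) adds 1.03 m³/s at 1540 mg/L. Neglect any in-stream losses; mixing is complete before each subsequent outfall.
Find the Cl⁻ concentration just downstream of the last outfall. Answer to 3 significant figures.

70.6 mg/L

Below outfall 1: Q → 36.57 m³/s, C = (36.10·14.00 + 0.4700·1200)/36.57 = 29.24 mg/L.
Below outfall 2: Q → 37.60 m³/s, C = (36.57·29.24 + 1.030·1540)/37.60 = 70.63 mg/L.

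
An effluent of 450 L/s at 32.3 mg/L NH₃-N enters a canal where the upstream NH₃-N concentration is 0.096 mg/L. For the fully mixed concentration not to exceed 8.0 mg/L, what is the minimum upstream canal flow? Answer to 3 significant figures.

1380 L/s

Set C_mix = 8.0: (Q·0.09600 + 450.0·32.30) / (Q + 450.0) = 8.0
→ Q = 450.0·(32.30 − 8.0)/(8.0 − 0.09600) = 1383 L/s.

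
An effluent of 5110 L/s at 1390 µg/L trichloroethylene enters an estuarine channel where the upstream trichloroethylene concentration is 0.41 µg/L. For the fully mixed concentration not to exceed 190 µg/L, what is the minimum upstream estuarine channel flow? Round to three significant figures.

Set C_mix = 190: (Q·0.4100 + 5110·1390) / (Q + 5110) = 190
→ Q = 5110·(1390 − 190)/(190 − 0.4100) = 32340 L/s.

32300 L/s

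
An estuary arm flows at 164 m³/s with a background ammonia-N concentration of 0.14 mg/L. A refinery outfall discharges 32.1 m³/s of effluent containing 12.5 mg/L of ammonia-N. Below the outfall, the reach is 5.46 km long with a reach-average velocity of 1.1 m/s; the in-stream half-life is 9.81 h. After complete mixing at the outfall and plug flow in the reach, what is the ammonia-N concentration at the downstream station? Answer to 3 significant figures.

Conservation of mass: C = (164.0·0.1400 + 32.10·12.50) / 196.1 = 424.2/196.1 = 2.163 mg/L.
Travel time t = 5.46·1000 / 1.1 = 4964 s = 1.379 h.
Half-life 9.81 h → k = ln 2 / 9.81 = 0.07066 h⁻¹ = 1.696 d⁻¹.
First-order decay: C = 2.163·exp(−k·t) = 2.163·0.9072 = 1.962 mg/L.

1.96 mg/L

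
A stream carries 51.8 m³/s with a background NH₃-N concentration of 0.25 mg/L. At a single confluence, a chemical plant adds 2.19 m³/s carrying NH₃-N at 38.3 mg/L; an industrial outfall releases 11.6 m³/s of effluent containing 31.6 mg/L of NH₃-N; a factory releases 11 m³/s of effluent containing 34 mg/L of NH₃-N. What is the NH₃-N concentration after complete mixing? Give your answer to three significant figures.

Flow-weighted average: C = (51.80·0.2500 + 2.190·38.30 + 11.60·31.60 + 11.00·34.00) / 76.59 = 837.4/76.59 = 10.93 mg/L.

10.9 mg/L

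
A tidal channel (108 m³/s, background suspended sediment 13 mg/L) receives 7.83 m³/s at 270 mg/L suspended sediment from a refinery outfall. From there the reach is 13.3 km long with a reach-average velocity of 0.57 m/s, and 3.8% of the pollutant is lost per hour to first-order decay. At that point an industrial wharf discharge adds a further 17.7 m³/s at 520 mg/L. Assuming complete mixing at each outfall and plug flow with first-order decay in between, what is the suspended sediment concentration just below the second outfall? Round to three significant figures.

89.4 mg/L

After mixing, C = (108.0·13.00 + 7.830·270.0) / 115.8 = 3518/115.8 = 30.37 mg/L; combined flow 115.8 m³/s.
Travel time t = 13.3·1000 / 0.57 = 23330 s = 6.481 h.
3.8%/h lost → k = −ln(1 − 0.038) = 0.03874 h⁻¹.
First-order decay: C = 30.37·exp(−k·t) = 30.37·0.7779 = 23.63 mg/L.
Second outfall: C = (115.8·23.63 + 17.70·520.0)/133.5 = 89.42 mg/L.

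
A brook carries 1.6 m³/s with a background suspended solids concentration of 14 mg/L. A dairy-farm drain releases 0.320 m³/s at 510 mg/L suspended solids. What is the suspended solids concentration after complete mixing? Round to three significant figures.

96.7 mg/L

After mixing, C = (1.600·14.00 + 0.3200·510.0) / 1.920 = 185.6/1.920 = 96.67 mg/L.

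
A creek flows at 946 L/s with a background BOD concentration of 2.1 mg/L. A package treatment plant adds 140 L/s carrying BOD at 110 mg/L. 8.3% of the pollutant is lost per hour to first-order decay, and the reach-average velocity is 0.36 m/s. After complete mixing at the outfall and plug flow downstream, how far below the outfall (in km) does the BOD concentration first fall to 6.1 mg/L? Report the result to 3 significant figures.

Mass balance: C = (946.0·2.100 + 140.0·110.0) / 1086 = 17390/1086 = 16.01 mg/L.
8.3%/h lost → k = −ln(1 − 0.083) = 0.08665 h⁻¹.
Set 16.01·exp(−k·t) = 6.1 → t = ln(16.01/6.1)/k = 40090 s = 11.14 h.
Distance = v·t = 0.36·40090 = 14430 m = 14.43 km.

14.4 km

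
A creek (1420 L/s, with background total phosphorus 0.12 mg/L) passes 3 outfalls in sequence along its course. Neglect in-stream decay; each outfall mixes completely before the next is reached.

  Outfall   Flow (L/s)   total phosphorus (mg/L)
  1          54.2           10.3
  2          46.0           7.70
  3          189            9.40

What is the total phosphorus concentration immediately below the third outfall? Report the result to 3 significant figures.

1.67 mg/L

After outfall 1: Q = 1420 + 54.20 = 1474 L/s; C = (1420·0.1200 + 54.20·10.30)/1474 = 0.4943 mg/L.
After outfall 2: Q = 1474 + 46.00 = 1520 L/s; C = (1474·0.4943 + 46.00·7.700)/1520 = 0.7123 mg/L.
After outfall 3: Q = 1520 + 189.0 = 1709 L/s; C = (1520·0.7123 + 189.0·9.400)/1709 = 1.673 mg/L.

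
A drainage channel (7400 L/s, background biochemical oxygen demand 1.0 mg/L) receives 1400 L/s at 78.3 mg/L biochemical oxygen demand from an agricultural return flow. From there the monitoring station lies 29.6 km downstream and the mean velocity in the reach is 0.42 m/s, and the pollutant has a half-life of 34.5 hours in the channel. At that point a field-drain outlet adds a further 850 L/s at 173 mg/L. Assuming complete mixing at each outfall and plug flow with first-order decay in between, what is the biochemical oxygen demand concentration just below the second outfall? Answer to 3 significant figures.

23.4 mg/L

After mixing, C = (7400·1.000 + 1400·78.30) / 8800 = 117000/8800 = 13.30 mg/L; combined flow 8800 L/s.
Travel time t = 29.6·1000 / 0.42 = 70480 s = 19.58 h.
Half-life 34.5 h → k = ln 2 / 34.5 = 0.02009 h⁻¹ = 0.4822 d⁻¹.
First-order decay: C = 13.30·exp(−k·t) = 13.30·0.6748 = 8.973 mg/L.
At the second outfall, C = (8800·8.973 + 850.0·173.0) / (8800 + 850.0) = 23.42 mg/L.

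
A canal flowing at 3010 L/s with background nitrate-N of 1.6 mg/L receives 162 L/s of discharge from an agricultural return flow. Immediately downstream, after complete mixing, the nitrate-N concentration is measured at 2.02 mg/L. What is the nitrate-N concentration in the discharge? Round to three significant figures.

Mass balance: 3010·1.600 + 162.0·Cₑ = 3172·2.020
→ Cₑ = (3172·2.020 − 3010·1.600) / 162.0 = 9.824 mg/L.

9.82 mg/L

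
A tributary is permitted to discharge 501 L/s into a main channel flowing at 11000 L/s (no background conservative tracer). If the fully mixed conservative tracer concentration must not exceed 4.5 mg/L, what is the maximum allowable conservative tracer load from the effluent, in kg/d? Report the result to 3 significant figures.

Mass balance at the limit: 11000·0 + 501.0·Cₑ = 11500·4.5 → Cₑ = 103.3 mg/L.
501.0 L/s = 0.5010 m³/s. Load = 0.5010 m³/s × 103.3 g/m³ × 86 400 s/d = 4472 kg/d.

4470 kg/d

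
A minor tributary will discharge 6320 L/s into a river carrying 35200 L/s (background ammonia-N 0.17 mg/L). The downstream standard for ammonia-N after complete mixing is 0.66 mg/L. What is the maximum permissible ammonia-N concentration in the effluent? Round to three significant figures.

3.39 mg/L

At the limit, (Qr·Cr + Qe·Cₑ)/(Qr + Qe) = 0.66:
Cₑ = (41520·0.66 − 35200·0.1700) / 6320 = 3.389 mg/L.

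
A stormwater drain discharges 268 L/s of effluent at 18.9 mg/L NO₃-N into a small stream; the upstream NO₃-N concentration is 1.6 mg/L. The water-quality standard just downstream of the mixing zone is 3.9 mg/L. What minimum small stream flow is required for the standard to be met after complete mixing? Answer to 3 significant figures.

Set C_mix = 3.9: (Q·1.600 + 268.0·18.90) / (Q + 268.0) = 3.9
→ Q = 268.0·(18.90 − 3.9)/(3.9 − 1.600) = 1748 L/s.

1750 L/s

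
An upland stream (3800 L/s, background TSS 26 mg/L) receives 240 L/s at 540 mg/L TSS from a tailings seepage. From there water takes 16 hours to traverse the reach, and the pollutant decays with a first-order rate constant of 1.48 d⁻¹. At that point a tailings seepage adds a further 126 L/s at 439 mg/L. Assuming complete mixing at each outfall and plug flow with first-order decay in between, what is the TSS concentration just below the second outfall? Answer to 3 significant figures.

33.7 mg/L

Mixed concentration C = ΣQC/ΣQ = (3800·26.00 + 240.0·540.0) / 4040 = 228400/4040 = 56.53 mg/L; combined flow 4040 L/s.
First-order decay: C = 56.53·exp(−k·t) = 56.53·0.3728 = 21.08 mg/L.
Second outfall: C = (4040·21.08 + 126.0·439.0)/4166 = 33.72 mg/L.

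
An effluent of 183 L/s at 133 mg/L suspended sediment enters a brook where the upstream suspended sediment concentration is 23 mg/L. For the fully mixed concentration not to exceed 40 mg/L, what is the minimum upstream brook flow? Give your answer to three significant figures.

Set C_mix = 40: (Q·23.00 + 183.0·133.0) / (Q + 183.0) = 40
→ Q = 183.0·(133.0 − 40)/(40 − 23.00) = 1001 L/s.

1000 L/s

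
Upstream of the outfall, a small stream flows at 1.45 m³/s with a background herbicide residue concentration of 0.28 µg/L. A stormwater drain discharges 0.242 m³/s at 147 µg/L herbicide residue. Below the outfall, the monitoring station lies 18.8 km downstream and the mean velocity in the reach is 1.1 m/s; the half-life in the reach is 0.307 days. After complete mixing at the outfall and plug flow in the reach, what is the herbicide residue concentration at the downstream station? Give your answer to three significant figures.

13.6 µg/L

After mixing, C = (1.450·0.2800 + 0.2420·147.0) / 1.692 = 35.98/1.692 = 21.26 µg/L.
Travel time t = 18.8·1000 / 1.1 = 17090 s = 4.747 h.
Half-life 0.307 d → k = ln 2 / 0.307 = 2.258 d⁻¹.
Decay over the reach: 21.26·exp(−kt) = 21.26·0.6398 = 13.60 µg/L.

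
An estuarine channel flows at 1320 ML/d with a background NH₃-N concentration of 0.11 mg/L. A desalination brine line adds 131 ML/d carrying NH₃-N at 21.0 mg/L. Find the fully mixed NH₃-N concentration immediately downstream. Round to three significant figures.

2.00 mg/L

Conservation of mass: C = (1320·0.1100 + 131.0·21.00) / 1451 = 2896/1451 = 1.996 mg/L.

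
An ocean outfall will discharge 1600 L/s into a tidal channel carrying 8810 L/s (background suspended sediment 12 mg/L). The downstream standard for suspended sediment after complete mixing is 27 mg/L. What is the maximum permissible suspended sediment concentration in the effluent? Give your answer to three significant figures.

At the limit, (Qr·Cr + Qe·Cₑ)/(Qr + Qe) = 27:
Cₑ = (10410·27 − 8810·12.00) / 1600 = 109.6 mg/L.

110 mg/L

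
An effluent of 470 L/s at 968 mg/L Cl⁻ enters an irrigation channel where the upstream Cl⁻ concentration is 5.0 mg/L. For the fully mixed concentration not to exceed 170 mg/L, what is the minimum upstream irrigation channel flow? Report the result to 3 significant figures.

2270 L/s

Set C_mix = 170: (Q·5.000 + 470.0·968.0) / (Q + 470.0) = 170
→ Q = 470.0·(968.0 − 170)/(170 − 5.000) = 2273 L/s.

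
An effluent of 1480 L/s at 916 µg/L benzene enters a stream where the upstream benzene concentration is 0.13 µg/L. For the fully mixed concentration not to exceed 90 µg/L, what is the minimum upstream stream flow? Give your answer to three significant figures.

Set C_mix = 90: (Q·0.1300 + 1480·916.0) / (Q + 1480) = 90
→ Q = 1480·(916.0 − 90)/(90 − 0.1300) = 13600 L/s.

13600 L/s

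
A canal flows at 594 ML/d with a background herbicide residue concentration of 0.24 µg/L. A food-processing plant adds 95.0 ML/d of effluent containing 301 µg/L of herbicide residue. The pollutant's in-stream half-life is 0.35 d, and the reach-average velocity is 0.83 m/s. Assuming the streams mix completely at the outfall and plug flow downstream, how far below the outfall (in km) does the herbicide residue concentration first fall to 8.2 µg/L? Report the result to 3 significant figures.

Flow-weighted average: C = (594.0·0.2400 + 95.00·301.0) / 689.0 = 28740/689.0 = 41.71 µg/L.
Half-life 0.35 d → k = ln 2 / 0.35 = 1.980 d⁻¹.
Set 41.71·exp(−k·t) = 8.2 → t = ln(41.71/8.2)/k = 70960 s = 19.71 h.
Distance = v·t = 0.83·70960 = 58900 m = 58.90 km.

58.9 km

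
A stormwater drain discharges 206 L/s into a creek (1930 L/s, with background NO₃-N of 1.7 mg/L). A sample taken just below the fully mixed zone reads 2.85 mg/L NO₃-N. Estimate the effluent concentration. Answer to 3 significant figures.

Mass balance: 1930·1.700 + 206.0·Cₑ = 2136·2.850
→ Cₑ = (2136·2.850 − 1930·1.700) / 206.0 = 13.62 mg/L.

13.6 mg/L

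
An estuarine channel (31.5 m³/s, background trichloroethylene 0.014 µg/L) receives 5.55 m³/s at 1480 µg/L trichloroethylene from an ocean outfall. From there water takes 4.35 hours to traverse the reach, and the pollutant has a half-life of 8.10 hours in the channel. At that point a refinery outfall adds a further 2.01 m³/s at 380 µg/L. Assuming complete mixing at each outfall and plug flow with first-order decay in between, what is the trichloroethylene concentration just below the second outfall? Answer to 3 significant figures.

Flow-weighted average: C = (31.50·0.01400 + 5.550·1480) / 37.05 = 8214/37.05 = 221.7 µg/L; combined flow 37.05 m³/s.
Half-life 8.10 h → k = ln 2 / 8.10 = 0.08557 h⁻¹ = 2.054 d⁻¹.
Decay over the reach: 221.7·exp(−kt) = 221.7·0.6892 = 152.8 µg/L.
Second outfall: C = (37.05·152.8 + 2.010·380.0)/39.06 = 164.5 µg/L.

164 µg/L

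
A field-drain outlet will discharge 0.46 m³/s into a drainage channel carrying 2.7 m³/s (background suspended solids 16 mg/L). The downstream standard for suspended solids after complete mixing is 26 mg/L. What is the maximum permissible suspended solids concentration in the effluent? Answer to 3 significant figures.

At the limit, (Qr·Cr + Qe·Cₑ)/(Qr + Qe) = 26:
Cₑ = (3.160·26 − 2.700·16.00) / 0.4600 = 84.70 mg/L.

84.7 mg/L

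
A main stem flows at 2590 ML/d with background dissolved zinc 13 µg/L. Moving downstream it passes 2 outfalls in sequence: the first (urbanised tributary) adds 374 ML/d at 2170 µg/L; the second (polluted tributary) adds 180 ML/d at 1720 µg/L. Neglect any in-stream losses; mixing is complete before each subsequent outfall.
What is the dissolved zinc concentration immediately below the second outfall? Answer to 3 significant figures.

367 µg/L

After outfall 1: Q = 2590 + 374.0 = 2964 ML/d; C = (2590·13.00 + 374.0·2170)/2964 = 285.2 µg/L.
After outfall 2: Q = 2964 + 180.0 = 3144 ML/d; C = (2964·285.2 + 180.0·1720)/3144 = 367.3 µg/L.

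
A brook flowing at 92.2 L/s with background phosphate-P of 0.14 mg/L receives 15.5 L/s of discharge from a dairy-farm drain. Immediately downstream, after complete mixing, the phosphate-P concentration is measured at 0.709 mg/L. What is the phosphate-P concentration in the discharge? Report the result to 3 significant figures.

4.09 mg/L

Mass balance: 92.20·0.1400 + 15.50·Cₑ = 107.7·0.7090
→ Cₑ = (107.7·0.7090 − 92.20·0.1400) / 15.50 = 4.094 mg/L.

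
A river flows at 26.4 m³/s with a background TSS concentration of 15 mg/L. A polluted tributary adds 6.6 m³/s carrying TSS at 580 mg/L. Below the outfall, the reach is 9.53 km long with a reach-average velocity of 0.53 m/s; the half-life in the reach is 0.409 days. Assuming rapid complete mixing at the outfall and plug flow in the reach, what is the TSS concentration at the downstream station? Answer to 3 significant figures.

90.0 mg/L

Mixed concentration C = ΣQC/ΣQ = (26.40·15.00 + 6.600·580.0) / 33.00 = 4224/33.00 = 128.0 mg/L.
Travel time t = 9.53·1000 / 0.53 = 17980 s = 4.995 h.
Half-life 0.409 d → k = ln 2 / 0.409 = 1.695 d⁻¹.
First-order decay: C = 128.0·exp(−k·t) = 128.0·0.7028 = 89.96 mg/L.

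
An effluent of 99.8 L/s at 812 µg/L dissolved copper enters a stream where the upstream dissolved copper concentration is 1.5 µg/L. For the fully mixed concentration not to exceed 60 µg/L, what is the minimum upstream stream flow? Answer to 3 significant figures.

Set C_mix = 60: (Q·1.500 + 99.80·812.0) / (Q + 99.80) = 60
→ Q = 99.80·(812.0 − 60)/(60 − 1.500) = 1283 L/s.

1280 L/s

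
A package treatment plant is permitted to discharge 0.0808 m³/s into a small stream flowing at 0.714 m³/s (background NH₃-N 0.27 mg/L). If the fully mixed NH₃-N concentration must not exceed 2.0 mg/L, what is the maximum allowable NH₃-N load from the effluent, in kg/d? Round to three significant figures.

121 kg/d

Mass balance at the limit: 0.7140·0.2700 + 0.08080·Cₑ = 0.7948·2.0 → Cₑ = 17.29 mg/L.
Load = 0.08080 m³/s × 17.29 g/m³ × 86 400 s/d = 120.7 kg/d.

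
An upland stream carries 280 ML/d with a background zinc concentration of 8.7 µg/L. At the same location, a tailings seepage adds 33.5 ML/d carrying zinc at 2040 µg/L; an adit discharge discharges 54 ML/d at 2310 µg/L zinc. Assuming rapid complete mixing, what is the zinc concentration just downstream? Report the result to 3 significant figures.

532 µg/L

Conservation of mass: C = (280.0·8.700 + 33.50·2040 + 54.00·2310) / 367.5 = 195500/367.5 = 532.0 µg/L.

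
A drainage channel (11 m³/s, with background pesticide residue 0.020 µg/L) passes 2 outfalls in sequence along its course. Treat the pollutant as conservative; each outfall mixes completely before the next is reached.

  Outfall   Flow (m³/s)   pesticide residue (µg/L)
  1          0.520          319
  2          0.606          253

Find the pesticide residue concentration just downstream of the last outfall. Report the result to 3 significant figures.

26.3 µg/L

Outfall 1: combined Q = 11.52 m³/s; C = (11.00·0.02000 + 0.5200·319.0)/11.52 = 14.42 µg/L.
Outfall 2: combined Q = 12.13 m³/s; C = (11.52·14.42 + 0.6060·253.0)/12.13 = 26.34 µg/L.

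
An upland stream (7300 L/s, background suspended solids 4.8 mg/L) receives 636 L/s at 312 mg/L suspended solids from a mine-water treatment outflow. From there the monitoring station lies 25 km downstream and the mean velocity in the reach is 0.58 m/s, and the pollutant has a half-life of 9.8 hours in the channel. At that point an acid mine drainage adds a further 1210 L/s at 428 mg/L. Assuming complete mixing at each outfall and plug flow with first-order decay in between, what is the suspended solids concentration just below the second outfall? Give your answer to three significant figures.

After mixing, C = (7300·4.800 + 636.0·312.0) / 7936 = 233500/7936 = 29.42 mg/L; combined flow 7936 L/s.
Travel time t = 25·1000 / 0.58 = 43100 s = 11.97 h.
Half-life 9.8 h → k = ln 2 / 9.8 = 0.07073 h⁻¹ = 1.698 d⁻¹.
Applying C = C₀e^(−kt): 29.42 × 0.4288 = 12.61 mg/L.
Second outfall: C = (7936·12.61 + 1210·428.0)/9146 = 67.57 mg/L.

67.6 mg/L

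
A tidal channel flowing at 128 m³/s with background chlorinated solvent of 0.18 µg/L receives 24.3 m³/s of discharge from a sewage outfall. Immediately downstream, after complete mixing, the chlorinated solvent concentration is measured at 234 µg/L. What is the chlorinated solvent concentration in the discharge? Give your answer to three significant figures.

Mass balance: 128.0·0.1800 + 24.30·Cₑ = 152.3·234.0
→ Cₑ = (152.3·234.0 − 128.0·0.1800) / 24.30 = 1466 µg/L.

1470 µg/L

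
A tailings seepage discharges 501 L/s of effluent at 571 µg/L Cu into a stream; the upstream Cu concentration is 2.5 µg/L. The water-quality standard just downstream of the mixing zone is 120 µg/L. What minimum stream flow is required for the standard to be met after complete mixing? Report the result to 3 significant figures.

1920 L/s

Set C_mix = 120: (Q·2.500 + 501.0·571.0) / (Q + 501.0) = 120
→ Q = 501.0·(571.0 − 120)/(120 − 2.500) = 1923 L/s.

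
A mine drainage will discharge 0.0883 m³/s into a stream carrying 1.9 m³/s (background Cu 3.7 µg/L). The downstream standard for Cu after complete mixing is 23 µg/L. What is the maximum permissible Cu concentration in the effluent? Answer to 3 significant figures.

438 µg/L

At the limit, (Qr·Cr + Qe·Cₑ)/(Qr + Qe) = 23:
Cₑ = (1.988·23 − 1.900·3.700) / 0.08830 = 438.3 µg/L.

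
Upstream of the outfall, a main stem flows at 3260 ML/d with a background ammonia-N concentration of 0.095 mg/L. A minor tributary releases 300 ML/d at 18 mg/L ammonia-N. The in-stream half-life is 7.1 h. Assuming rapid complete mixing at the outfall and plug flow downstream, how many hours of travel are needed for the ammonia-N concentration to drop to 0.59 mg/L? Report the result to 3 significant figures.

10.2 h

Mixed concentration C = ΣQC/ΣQ = (3260·0.09500 + 300.0·18.00) / 3560 = 5710/3560 = 1.604 mg/L.
Half-life 7.1 h → k = ln 2 / 7.1 = 0.09763 h⁻¹ = 2.343 d⁻¹.
1.604·exp(−k·t) = 0.59 → t = ln(1.604/0.59)/k = 36880 s = 10.24 h.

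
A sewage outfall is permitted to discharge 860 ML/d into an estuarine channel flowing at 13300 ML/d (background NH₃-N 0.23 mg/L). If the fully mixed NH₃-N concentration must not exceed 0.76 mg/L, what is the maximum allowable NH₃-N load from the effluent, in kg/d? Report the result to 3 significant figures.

Mass balance at the limit: 13300·0.2300 + 860.0·Cₑ = 14160·0.76 → Cₑ = 8.957 mg/L.
860.0 ML/d = 9.954 m³/s. Load = 9.954 m³/s × 8.957 g/m³ × 86 400 s/d = 7703 kg/d.

7700 kg/d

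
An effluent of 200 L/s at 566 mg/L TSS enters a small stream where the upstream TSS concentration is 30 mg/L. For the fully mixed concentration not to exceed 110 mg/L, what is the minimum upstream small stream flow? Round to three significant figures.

1140 L/s

Set C_mix = 110: (Q·30.00 + 200.0·566.0) / (Q + 200.0) = 110
→ Q = 200.0·(566.0 − 110)/(110 − 30.00) = 1140 L/s.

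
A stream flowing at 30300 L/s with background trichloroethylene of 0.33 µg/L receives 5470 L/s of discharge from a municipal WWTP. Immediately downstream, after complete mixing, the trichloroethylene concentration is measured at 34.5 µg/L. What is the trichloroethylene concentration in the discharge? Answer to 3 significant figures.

Mass balance: 30300·0.3300 + 5470·Cₑ = 35770·34.50
→ Cₑ = (35770·34.50 − 30300·0.3300) / 5470 = 223.8 µg/L.

224 µg/L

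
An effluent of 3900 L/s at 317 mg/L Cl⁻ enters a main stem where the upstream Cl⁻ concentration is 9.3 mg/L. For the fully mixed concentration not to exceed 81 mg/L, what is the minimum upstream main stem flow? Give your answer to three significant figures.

12800 L/s

Set C_mix = 81: (Q·9.300 + 3900·317.0) / (Q + 3900) = 81
→ Q = 3900·(317.0 − 81)/(81 − 9.300) = 12840 L/s.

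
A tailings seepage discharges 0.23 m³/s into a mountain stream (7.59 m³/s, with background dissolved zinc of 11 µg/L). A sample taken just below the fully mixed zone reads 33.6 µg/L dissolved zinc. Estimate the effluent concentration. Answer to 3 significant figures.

779 µg/L

Mass balance: 7.590·11.00 + 0.2300·Cₑ = 7.820·33.60
→ Cₑ = (7.820·33.60 − 7.590·11.00) / 0.2300 = 779.4 µg/L.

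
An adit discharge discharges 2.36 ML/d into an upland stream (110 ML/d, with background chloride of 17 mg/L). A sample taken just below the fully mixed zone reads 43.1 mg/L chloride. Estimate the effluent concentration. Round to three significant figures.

1260 mg/L

Mass balance: 110.0·17.00 + 2.360·Cₑ = 112.4·43.10
→ Cₑ = (112.4·43.10 − 110.0·17.00) / 2.360 = 1260 mg/L.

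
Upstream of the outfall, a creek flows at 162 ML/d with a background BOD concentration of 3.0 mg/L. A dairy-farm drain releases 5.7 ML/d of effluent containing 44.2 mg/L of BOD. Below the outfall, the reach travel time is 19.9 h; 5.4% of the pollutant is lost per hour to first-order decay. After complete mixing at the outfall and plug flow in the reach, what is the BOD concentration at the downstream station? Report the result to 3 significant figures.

Mass balance: C = (162.0·3.000 + 5.700·44.20) / 167.7 = 737.9/167.7 = 4.400 mg/L.
5.4%/h lost → k = −ln(1 − 0.054) = 0.05551 h⁻¹.
After decay, C = 4.400 × e^(−kt) = 4.400 × 0.3313 = 1.458 mg/L.

1.46 mg/L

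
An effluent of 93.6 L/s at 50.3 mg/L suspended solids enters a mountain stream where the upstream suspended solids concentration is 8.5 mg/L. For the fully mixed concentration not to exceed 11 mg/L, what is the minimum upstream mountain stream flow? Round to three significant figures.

1470 L/s

Set C_mix = 11: (Q·8.500 + 93.60·50.30) / (Q + 93.60) = 11
→ Q = 93.60·(50.30 − 11)/(11 − 8.500) = 1471 L/s.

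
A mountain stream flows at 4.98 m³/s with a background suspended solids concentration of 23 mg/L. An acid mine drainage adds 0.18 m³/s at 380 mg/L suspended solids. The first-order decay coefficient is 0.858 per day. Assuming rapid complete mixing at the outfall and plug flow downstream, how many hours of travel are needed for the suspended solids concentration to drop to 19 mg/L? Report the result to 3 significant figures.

Flow-weighted average: C = (4.980·23.00 + 0.1800·380.0) / 5.160 = 182.9/5.160 = 35.45 mg/L.
35.45·exp(−k·t) = 19 → t = ln(35.45/19)/k = 62810 s = 17.45 h.

17.4 h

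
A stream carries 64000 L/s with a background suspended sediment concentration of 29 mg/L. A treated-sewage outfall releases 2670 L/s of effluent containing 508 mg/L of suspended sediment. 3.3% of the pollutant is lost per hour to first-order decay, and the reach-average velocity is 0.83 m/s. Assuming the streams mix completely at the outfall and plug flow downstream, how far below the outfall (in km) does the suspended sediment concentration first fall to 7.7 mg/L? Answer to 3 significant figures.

163 km

Conservation of mass: C = (64000·29.00 + 2670·508.0) / 66670 = 3212000/66670 = 48.18 mg/L.
3.3%/h lost → k = −ln(1 − 0.033) = 0.03356 h⁻¹.
Set 48.18·exp(−k·t) = 7.7 → t = ln(48.18/7.7)/k = 196700 s = 54.65 h.
Distance = v·t = 0.83·196700 = 163300 m = 163.3 km.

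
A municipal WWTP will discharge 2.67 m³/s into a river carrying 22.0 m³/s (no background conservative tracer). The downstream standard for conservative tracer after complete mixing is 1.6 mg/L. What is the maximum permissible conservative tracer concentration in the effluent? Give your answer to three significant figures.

At the limit, (Qr·Cr + Qe·Cₑ)/(Qr + Qe) = 1.6:
Cₑ = (24.67·1.6 − 22.00·0) / 2.670 = 14.78 mg/L.

14.8 mg/L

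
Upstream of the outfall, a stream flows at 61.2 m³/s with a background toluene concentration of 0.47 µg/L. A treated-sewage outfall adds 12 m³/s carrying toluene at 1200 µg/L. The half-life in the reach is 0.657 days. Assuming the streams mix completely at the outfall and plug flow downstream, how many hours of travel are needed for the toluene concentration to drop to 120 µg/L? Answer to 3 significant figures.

11.3 h

Flow-weighted average: C = (61.20·0.4700 + 12.00·1200) / 73.20 = 14430/73.20 = 197.1 µg/L.
Half-life 0.657 d → k = ln 2 / 0.657 = 1.055 d⁻¹.
197.1·exp(−k·t) = 120 → t = ln(197.1/120)/k = 40640 s = 11.29 h.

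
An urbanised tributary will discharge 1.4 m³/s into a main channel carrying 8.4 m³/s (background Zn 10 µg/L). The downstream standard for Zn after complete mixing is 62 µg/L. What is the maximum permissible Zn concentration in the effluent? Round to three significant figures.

At the limit, (Qr·Cr + Qe·Cₑ)/(Qr + Qe) = 62:
Cₑ = (9.800·62 − 8.400·10.00) / 1.400 = 374.0 µg/L.

374 µg/L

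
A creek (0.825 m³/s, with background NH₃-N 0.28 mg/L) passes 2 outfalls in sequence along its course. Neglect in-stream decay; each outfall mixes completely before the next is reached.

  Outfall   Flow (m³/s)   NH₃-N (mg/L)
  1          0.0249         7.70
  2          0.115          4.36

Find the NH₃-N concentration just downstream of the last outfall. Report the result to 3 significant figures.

After outfall 1: Q = 0.8250 + 0.02490 = 0.8499 m³/s; C = (0.8250·0.2800 + 0.02490·7.700)/0.8499 = 0.4974 mg/L.
After outfall 2: Q = 0.8499 + 0.1150 = 0.9649 m³/s; C = (0.8499·0.4974 + 0.1150·4.360)/0.9649 = 0.9577 mg/L.

0.958 mg/L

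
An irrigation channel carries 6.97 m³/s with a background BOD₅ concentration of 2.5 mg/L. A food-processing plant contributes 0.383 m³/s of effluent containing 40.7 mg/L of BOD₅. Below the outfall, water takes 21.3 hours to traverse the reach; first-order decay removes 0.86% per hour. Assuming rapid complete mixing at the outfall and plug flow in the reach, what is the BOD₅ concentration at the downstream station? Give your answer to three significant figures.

Mass balance: C = (6.970·2.500 + 0.3830·40.70) / 7.353 = 33.01/7.353 = 4.490 mg/L.
0.86%/h lost → k = −ln(1 − 0.0086) = 0.008637 h⁻¹.
Decay over the reach: 4.490·exp(−kt) = 4.490·0.8320 = 3.735 mg/L.

3.74 mg/L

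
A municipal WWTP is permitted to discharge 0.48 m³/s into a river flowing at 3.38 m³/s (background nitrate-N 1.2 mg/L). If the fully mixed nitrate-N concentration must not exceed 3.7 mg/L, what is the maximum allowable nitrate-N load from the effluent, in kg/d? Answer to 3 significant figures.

Mass balance at the limit: 3.380·1.200 + 0.4800·Cₑ = 3.860·3.7 → Cₑ = 21.30 mg/L.
Load = 0.4800 m³/s × 21.30 g/m³ × 86 400 s/d = 883.5 kg/d.

884 kg/d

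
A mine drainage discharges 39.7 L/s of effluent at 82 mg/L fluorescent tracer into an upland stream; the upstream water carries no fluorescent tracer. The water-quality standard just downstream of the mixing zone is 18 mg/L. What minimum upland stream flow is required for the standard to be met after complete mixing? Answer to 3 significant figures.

Set C_mix = 18: (Q·0 + 39.70·82.00) / (Q + 39.70) = 18
→ Q = 39.70·(82.00 − 18)/(18 − 0) = 141.2 L/s.

141 L/s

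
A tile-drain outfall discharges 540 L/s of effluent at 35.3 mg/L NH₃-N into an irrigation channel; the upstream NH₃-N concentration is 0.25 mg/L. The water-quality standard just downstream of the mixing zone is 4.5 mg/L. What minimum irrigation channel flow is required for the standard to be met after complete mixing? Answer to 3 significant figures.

3910 L/s

Set C_mix = 4.5: (Q·0.2500 + 540.0·35.30) / (Q + 540.0) = 4.5
→ Q = 540.0·(35.30 − 4.5)/(4.5 − 0.2500) = 3913 L/s.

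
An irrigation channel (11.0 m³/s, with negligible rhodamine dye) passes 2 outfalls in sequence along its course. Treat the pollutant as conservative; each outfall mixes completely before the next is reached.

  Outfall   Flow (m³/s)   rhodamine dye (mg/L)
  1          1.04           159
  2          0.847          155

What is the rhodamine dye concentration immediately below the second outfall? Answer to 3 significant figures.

23.0 mg/L

Outfall 1: combined Q = 12.04 m³/s; C = (11.00·0 + 1.040·159.0)/12.04 = 13.73 mg/L.
Outfall 2: combined Q = 12.89 m³/s; C = (12.04·13.73 + 0.8470·155.0)/12.89 = 23.02 mg/L.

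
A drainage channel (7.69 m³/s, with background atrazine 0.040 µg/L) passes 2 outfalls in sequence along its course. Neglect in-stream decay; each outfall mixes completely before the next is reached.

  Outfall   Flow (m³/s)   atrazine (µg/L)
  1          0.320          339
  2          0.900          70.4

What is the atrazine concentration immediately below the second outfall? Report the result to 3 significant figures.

19.3 µg/L

Below outfall 1: Q → 8.010 m³/s, C = (7.690·0.04000 + 0.3200·339.0)/8.010 = 13.58 µg/L.
Below outfall 2: Q → 8.910 m³/s, C = (8.010·13.58 + 0.9000·70.40)/8.910 = 19.32 µg/L.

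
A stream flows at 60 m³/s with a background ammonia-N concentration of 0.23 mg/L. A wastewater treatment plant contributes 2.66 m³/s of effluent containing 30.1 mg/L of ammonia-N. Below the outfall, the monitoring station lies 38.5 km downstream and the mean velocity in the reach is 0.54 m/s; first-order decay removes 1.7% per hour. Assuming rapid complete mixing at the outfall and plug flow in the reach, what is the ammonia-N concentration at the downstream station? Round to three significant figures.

1.07 mg/L

Conservation of mass: C = (60.00·0.2300 + 2.660·30.10) / 62.66 = 93.87/62.66 = 1.498 mg/L.
Travel time t = 38.5·1000 / 0.54 = 71300 s = 19.80 h.
1.7%/h lost → k = −ln(1 − 0.017) = 0.01715 h⁻¹.
Applying C = C₀e^(−kt): 1.498 × 0.7121 = 1.067 mg/L.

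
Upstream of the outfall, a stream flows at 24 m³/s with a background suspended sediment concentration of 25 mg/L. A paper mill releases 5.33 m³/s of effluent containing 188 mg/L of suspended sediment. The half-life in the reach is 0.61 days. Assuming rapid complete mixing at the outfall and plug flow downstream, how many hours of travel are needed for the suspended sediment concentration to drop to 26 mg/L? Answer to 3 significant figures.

After mixing, C = (24.00·25.00 + 5.330·188.0) / 29.33 = 1602/29.33 = 54.62 mg/L.
Half-life 0.61 d → k = ln 2 / 0.61 = 1.136 d⁻¹.
54.62·exp(−k·t) = 26 → t = ln(54.62/26)/k = 56440 s = 15.68 h.

15.7 h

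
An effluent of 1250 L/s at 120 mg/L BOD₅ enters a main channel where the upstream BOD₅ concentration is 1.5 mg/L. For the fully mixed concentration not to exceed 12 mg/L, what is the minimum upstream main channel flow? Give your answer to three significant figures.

12900 L/s

Set C_mix = 12: (Q·1.500 + 1250·120.0) / (Q + 1250) = 12
→ Q = 1250·(120.0 − 12)/(12 − 1.500) = 12860 L/s.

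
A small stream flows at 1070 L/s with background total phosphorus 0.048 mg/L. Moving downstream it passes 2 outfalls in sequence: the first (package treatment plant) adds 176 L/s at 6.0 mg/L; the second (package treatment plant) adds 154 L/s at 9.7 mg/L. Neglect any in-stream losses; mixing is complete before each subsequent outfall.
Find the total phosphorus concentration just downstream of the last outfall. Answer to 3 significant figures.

1.86 mg/L

Outfall 1: combined Q = 1246 L/s; C = (1070·0.04800 + 176.0·6.000)/1246 = 0.8887 mg/L.
Outfall 2: combined Q = 1400 L/s; C = (1246·0.8887 + 154.0·9.700)/1400 = 1.858 mg/L.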